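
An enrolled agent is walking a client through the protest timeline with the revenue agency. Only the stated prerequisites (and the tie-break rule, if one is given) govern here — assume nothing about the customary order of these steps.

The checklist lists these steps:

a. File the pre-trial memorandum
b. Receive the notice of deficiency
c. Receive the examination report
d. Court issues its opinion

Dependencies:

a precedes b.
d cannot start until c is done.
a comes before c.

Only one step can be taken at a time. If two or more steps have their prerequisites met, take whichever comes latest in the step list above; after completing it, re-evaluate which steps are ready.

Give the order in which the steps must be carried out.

a is the only step with nothing outstanding, so it goes first.
Now c and b have their prerequisites met. c is listed later, so c next.
d and b are both available; d is listed later → d.
That leaves b as the only ready step → b.

a c d b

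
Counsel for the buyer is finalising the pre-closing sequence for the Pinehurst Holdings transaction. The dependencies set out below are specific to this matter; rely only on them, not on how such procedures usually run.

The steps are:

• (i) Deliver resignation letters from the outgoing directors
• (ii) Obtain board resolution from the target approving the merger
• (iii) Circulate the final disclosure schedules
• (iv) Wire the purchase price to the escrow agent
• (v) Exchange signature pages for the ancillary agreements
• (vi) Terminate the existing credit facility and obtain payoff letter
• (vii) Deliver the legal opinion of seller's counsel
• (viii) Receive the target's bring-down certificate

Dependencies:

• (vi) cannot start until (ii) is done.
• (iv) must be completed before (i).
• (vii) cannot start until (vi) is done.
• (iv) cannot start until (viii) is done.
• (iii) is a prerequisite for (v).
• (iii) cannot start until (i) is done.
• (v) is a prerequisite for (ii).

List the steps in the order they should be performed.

(viii) is the only step with nothing outstanding, so it goes first.
That leaves (iv) as the only ready step → (iv).
Next only (i) has its prerequisites met → (i).
(iii) needed (i), now all done → (iii).
(v) is the only step now ready → (v).
(ii) needed (v), now all done → (ii).
(vi) is the only step now ready → (vi).
Next only (vii) has its prerequisites met → (vii).

(viii) → (iv) → (i) → (iii) → (v) → (ii) → (vi) → (vii)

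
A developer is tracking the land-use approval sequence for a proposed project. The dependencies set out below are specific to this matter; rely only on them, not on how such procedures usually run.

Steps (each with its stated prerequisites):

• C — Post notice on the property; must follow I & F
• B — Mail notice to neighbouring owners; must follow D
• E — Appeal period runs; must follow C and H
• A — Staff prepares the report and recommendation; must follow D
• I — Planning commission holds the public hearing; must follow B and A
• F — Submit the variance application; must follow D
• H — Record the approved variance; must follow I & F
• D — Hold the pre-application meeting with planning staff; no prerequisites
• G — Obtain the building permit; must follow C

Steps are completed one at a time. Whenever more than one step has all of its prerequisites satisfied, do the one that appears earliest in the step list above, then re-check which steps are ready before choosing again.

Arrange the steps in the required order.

D B A I F C H E G

D is the only step with nothing outstanding, so it goes first.
B, A and F are all available; B is listed earlier → B.
A and F are both available; A is listed earlier → A.
I and F are both available; I is listed earlier → I.
That leaves F as the only ready step → F.
C and H are both available; C is listed earlier → C.
H and G are both available; H is listed earlier → H.
E now also ready, so the ready set is {E, G}; E is listed earlier → E.
That leaves G as the only ready step → G.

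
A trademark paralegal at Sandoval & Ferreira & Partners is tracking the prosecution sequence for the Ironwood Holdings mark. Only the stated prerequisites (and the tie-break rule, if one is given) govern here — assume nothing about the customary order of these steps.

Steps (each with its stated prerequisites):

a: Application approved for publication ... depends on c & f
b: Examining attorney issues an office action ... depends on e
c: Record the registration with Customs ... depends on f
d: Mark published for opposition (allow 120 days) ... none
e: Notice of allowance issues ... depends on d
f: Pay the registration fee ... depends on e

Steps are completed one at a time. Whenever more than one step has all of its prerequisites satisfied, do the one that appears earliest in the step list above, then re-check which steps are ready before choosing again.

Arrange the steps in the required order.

d has no prerequisites → d first.
That leaves e as the only ready step → e.
b and f are both available; b is listed earlier → b.
f needed e, now all done → f.
Next only c has its prerequisites met → c.
Next only a has its prerequisites met → a.

d → e → b → f → c → a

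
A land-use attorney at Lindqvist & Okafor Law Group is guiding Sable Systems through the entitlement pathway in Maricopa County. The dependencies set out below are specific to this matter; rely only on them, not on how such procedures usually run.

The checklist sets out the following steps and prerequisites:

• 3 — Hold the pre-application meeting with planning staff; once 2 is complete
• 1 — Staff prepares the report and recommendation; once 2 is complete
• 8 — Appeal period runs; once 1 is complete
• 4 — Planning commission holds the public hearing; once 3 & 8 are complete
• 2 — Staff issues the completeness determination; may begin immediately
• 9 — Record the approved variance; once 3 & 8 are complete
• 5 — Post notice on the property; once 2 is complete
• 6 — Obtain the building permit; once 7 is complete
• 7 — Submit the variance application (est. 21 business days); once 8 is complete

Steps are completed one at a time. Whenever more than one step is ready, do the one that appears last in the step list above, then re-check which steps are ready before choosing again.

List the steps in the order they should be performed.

2 has no prerequisites → 2 first.
5, 1 and 3 are all available; 5 is listed later → 5.
1 and 3 are both available; 1 is listed later → 1.
8 now also ready, so the ready set is {8, 3}; 8 is listed later → 8.
7 now also ready, so the ready set is {7, 3}; 7 is listed later → 7.
Ready: 6 and 3. 6 is listed later → 6.
3 is the only step now ready → 3.
9 and 4 are both available; 9 is listed later → 9.
4 needed 8 and 3, now all done → 4.

2, 5, 1, 8, 7, 6, 3, 9, 4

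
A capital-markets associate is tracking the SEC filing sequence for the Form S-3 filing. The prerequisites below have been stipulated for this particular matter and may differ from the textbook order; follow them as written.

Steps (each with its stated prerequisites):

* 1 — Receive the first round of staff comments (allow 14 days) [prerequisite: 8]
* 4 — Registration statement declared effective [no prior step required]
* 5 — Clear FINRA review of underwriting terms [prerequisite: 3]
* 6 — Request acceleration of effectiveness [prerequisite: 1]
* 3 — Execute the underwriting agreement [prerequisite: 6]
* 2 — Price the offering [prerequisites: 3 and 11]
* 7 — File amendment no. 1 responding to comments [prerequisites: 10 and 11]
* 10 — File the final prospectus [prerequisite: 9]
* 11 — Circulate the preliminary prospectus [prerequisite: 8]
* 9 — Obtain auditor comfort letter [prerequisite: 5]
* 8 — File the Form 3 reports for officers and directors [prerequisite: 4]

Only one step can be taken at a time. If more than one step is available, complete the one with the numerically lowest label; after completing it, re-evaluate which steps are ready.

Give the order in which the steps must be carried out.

4 has no prerequisites → 4 first.
8 is the only step now ready → 8.
1 and 11 are both available; 1 has the earlier label → 1.
6 now also ready, so the ready set is {6, 11}; 6 has the earlier label → 6.
Ready: 3 and 11. 3 has the earlier label → 3.
Now 5 and 11 have their prerequisites met. 5 has the earlier label, so 5 next.
Ready: 9 and 11. 9 has the earlier label → 9.
10 and 11 are both available; 10 has the earlier label → 10.
11 is the only step now ready → 11.
2 and 7 are both available; 2 has the earlier label → 2.
7 needed 10 and 11, now all done → 7.

4 8 1 6 3 5 9 10 11 2 7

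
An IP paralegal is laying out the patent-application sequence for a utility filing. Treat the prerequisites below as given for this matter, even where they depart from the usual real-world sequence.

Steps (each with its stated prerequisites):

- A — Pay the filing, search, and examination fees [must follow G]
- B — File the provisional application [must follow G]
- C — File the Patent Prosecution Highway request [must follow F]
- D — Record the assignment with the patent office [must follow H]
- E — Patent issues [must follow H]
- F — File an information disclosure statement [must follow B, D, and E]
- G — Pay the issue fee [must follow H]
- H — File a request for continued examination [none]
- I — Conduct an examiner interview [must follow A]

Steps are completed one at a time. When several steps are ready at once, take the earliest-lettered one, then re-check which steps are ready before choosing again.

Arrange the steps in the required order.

H, D, E, G, A, B, F, C, I

Only H has no prerequisites, so it is first.
Ready: D, E and G. D has the earlier label → D.
Now E and G have their prerequisites met. E has the earlier label, so E next.
G needed H, now all done → G.
Ready: A and B. A has the earlier label → A.
Ready: B and I. B has the earlier label → B.
F now also ready, so the ready set is {F, I}; F has the earlier label → F.
C and I are both available; C has the earlier label → C.
I needed A, now all done → I.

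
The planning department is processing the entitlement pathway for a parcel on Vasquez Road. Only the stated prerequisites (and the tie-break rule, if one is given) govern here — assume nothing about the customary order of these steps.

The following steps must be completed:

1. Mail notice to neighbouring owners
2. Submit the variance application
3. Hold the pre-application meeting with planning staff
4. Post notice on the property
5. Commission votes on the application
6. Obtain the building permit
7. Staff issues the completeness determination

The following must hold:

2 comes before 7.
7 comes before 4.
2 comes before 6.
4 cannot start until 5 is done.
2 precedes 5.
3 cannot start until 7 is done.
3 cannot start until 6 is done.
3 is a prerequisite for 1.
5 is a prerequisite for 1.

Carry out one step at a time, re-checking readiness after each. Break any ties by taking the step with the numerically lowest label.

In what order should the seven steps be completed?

2, 5, 6, 7, 3, 1, 4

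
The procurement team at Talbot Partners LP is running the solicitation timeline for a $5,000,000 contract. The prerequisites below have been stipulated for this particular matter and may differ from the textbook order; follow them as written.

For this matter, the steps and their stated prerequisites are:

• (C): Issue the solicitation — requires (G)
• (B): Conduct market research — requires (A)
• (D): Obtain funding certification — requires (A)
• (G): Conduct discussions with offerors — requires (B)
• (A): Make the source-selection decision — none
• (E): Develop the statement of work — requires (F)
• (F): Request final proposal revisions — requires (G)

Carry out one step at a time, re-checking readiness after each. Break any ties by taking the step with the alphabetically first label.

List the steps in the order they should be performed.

(A) (B) (D) (G) (C) (F) (E)

(A) has no prerequisites → (A) first.
(B) and (D) are both available; (B) has the earlier label → (B).
(D) and (G) are both available; (D) has the earlier label → (D).
(G) is the only step now ready → (G).
(C) and (F) are both available; (C) has the earlier label → (C).
(F) needed (G), now all done → (F).
(E) is the only step now ready → (E).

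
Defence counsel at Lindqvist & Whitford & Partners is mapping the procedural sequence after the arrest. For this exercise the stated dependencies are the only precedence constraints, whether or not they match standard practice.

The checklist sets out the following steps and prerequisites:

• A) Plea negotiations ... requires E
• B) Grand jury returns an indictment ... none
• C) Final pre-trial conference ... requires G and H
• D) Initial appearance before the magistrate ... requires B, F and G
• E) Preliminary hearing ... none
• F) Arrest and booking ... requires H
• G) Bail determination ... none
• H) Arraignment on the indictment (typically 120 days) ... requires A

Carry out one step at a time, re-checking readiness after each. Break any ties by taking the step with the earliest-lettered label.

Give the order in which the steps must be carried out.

B, E, A, G, H, C, F, D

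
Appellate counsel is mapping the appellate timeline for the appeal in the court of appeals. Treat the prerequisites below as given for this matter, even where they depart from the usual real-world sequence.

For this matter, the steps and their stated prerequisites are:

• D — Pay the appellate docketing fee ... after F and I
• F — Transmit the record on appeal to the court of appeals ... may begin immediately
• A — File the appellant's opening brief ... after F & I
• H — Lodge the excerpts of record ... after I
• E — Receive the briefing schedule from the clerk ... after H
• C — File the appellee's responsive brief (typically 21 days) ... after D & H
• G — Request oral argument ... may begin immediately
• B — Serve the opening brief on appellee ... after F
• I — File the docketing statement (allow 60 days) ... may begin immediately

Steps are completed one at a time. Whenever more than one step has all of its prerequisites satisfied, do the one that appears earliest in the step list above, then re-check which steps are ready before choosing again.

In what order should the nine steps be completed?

F G B I D A H E C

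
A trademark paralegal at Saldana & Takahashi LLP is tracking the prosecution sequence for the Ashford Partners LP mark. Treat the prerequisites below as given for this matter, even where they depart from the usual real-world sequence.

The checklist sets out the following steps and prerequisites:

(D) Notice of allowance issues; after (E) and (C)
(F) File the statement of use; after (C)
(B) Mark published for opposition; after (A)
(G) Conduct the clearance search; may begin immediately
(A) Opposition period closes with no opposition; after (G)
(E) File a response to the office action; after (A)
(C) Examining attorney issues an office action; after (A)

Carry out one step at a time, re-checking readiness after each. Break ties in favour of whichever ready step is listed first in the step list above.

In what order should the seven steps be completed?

(G) (A) (B) (E) (C) (D) (F)

(G) has no prerequisites → (G) first.
Next only (A) has its prerequisites met → (A).
(B), (E) and (C) are all available; (B) is listed earlier → (B).
Ready: (E) and (C). (E) is listed earlier → (E).
(C) needed (A), now all done → (C).
Now (D) and (F) have their prerequisites met. (D) is listed earlier, so (D) next.
(F) needed (C), now all done → (F).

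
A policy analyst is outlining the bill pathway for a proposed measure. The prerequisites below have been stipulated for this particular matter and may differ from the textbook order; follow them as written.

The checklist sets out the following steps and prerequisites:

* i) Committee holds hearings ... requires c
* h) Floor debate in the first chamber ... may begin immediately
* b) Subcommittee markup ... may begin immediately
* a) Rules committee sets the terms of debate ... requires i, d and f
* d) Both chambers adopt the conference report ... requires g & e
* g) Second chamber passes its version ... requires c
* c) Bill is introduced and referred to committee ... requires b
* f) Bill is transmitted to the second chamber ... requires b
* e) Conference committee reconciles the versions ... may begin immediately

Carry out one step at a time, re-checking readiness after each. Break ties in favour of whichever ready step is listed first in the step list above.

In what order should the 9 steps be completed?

h, b and e have no prerequisites; h is listed earlier, so h is first.
Ready: b and e. b is listed earlier → b.
Now c, f and e have their prerequisites met. c is listed earlier, so c next.
Ready: i, g, f and e. i is listed earlier → i.
Ready: g, f and e. g is listed earlier → g.
Ready: f and e. f is listed earlier → f.
That leaves e as the only ready step → e.
Next only d has its prerequisites met → d.
a is the only step now ready → a.

h, b, c, i, g, f, e, d, a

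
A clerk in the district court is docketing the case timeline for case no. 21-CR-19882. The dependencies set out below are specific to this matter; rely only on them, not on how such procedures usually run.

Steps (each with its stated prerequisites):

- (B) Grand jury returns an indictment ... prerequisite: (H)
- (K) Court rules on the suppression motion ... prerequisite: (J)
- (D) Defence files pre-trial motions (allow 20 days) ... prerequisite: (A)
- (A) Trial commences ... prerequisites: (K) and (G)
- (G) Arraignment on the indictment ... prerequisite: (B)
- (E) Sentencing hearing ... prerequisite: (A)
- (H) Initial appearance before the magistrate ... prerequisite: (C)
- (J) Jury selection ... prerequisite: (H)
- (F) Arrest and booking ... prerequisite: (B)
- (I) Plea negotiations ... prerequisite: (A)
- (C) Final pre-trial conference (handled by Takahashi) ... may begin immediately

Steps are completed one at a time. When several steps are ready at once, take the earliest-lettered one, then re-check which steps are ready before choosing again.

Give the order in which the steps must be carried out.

(C) has no prerequisites → (C) first.
Next only (H) has its prerequisites met → (H).
Ready: (B) and (J). (B) has the earlier label → (B).
(F) and (G) now also ready, so the ready set is {(F), (G), (J)}; (F) has the earlier label → (F).
(G) and (J) are both available; (G) has the earlier label → (G).
That leaves (J) as the only ready step → (J).
(K) needed (J), now all done → (K).
That leaves (A) as the only ready step → (A).
(D), (E) and (I) are all available; (D) has the earlier label → (D).
(E) and (I) are both available; (E) has the earlier label → (E).
(I) needed (A), now all done → (I).

(C) (H) (B) (F) (G) (J) (K) (A) (D) (E) (I)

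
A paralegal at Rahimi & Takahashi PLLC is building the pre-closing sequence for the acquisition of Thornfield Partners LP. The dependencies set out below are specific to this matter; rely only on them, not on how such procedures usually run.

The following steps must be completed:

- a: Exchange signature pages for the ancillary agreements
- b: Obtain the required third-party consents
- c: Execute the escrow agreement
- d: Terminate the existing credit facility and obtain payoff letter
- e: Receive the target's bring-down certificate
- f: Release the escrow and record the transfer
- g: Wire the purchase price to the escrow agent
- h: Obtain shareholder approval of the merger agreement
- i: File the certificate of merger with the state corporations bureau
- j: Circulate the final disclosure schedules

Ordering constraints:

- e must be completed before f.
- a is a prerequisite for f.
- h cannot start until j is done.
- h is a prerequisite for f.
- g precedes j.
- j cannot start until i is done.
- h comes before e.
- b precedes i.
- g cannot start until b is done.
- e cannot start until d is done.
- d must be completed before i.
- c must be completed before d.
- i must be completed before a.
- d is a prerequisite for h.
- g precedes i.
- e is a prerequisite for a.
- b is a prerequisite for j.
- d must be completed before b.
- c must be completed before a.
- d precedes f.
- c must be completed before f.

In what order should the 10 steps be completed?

c, d, b, g, i, j, h, e, a, f

Only c has no prerequisites, so it is first.
d needed c, now all done → d.
b needed d, now all done → b.
g needed b, now all done → g.
That leaves i as the only ready step → i.
j is the only step now ready → j.
h needed d and j, now all done → h.
Next only e has its prerequisites met → e.
a is the only step now ready → a.
f is the only step now ready → f.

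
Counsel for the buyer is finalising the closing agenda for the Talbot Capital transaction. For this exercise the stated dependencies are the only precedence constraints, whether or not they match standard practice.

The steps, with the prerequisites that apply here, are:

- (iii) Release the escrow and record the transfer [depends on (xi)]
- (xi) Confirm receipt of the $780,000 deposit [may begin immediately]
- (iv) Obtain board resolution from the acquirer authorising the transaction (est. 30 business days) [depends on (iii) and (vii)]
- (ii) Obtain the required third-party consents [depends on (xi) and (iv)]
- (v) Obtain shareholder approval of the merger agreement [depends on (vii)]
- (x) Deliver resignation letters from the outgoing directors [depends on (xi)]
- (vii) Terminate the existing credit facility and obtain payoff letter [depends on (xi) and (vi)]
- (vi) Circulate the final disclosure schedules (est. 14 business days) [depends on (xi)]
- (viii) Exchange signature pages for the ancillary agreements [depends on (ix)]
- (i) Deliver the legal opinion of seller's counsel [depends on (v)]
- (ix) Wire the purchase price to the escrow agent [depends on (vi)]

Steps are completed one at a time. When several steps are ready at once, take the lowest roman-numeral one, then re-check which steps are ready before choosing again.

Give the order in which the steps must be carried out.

Only (xi) has no prerequisites, so it is first.
Ready: (iii), (vi) and (x). (iii) has the earlier label → (iii).
Ready: (vi) and (x). (vi) has the earlier label → (vi).
Ready: (vii), (ix) and (x). (vii) has the earlier label → (vii).
(iv), (v), (ix) and (x) are all available; (iv) has the earlier label → (iv).
Ready: (ii), (v), (ix) and (x). (ii) has the earlier label → (ii).
Now (v), (ix) and (x) have their prerequisites met. (v) has the earlier label, so (v) next.
(i) now also ready, so the ready set is {(i), (ix), (x)}; (i) has the earlier label → (i).
Now (ix) and (x) have their prerequisites met. (ix) has the earlier label, so (ix) next.
(viii) now also ready, so the ready set is {(viii), (x)}; (viii) has the earlier label → (viii).
Next only (x) has its prerequisites met → (x).

(xi) (iii) (vi) (vii) (iv) (ii) (v) (i) (ix) (viii) (x)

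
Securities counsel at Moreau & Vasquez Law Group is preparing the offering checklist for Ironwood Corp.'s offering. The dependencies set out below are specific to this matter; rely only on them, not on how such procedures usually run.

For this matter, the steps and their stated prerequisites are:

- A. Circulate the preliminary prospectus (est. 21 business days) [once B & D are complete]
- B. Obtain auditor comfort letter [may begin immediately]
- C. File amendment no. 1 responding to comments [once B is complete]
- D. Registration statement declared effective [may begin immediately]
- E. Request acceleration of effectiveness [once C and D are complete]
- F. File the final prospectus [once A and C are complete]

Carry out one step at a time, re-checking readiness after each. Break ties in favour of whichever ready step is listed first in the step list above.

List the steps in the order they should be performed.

Nothing is required for B and D. B is listed earlier → B first.
Now C and D have their prerequisites met. C is listed earlier, so C next.
Next only D has its prerequisites met → D.
Ready: A and E. A is listed earlier → A.
F now also ready, so the ready set is {E, F}; E is listed earlier → E.
Next only F has its prerequisites met → F.

B C D A E F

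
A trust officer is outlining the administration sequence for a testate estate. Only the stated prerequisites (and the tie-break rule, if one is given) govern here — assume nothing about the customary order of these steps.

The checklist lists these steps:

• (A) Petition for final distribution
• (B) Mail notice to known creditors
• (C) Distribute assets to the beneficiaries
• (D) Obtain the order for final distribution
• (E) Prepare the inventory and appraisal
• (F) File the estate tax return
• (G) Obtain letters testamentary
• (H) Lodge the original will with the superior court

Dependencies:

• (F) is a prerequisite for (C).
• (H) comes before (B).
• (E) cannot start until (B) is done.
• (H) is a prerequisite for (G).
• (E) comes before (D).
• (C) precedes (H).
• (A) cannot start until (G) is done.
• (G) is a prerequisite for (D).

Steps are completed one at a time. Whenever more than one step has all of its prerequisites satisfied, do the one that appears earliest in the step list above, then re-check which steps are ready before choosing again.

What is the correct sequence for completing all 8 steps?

(F) (C) (H) (B) (E) (G) (A) (D)

(F) is the only step with nothing outstanding, so it goes first.
Next only (C) has its prerequisites met → (C).
(H) is the only step now ready → (H).
Now (B) and (G) have their prerequisites met. (B) is listed earlier, so (B) next.
(E) now also ready, so the ready set is {(E), (G)}; (E) is listed earlier → (E).
(G) is the only step now ready → (G).
Now (A) and (D) have their prerequisites met. (A) is listed earlier, so (A) next.
(D) needed (E) and (G), now all done → (D).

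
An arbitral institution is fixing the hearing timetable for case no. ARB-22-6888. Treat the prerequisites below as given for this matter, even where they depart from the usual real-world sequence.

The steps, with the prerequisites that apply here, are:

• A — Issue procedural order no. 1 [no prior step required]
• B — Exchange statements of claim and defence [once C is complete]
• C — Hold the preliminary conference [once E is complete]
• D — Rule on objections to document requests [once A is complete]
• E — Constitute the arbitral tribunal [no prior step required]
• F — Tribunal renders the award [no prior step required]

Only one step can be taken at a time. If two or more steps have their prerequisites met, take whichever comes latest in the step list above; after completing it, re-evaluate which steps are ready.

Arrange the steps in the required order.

F, E, C, B, A, D

F, E and A have no prerequisites; F is listed later, so F is first.
E and A are both available; E is listed later → E.
Now C and A have their prerequisites met. C is listed later, so C next.
B now also ready, so the ready set is {B, A}; B is listed later → B.
Next only A has its prerequisites met → A.
That leaves D as the only ready step → D.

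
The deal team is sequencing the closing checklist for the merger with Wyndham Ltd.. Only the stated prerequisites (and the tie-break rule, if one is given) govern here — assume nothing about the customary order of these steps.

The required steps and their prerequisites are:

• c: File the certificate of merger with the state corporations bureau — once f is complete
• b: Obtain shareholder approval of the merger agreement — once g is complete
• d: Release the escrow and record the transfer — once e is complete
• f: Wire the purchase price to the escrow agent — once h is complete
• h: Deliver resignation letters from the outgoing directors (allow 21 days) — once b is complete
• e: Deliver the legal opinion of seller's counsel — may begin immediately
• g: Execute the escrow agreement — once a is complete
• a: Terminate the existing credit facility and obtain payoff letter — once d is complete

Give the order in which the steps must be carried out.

Only e has no prerequisites, so it is first.
d is the only step now ready → d.
a needed d, now all done → a.
g needed a, now all done → g.
Next only b has its prerequisites met → b.
h is the only step now ready → h.
f is the only step now ready → f.
That leaves c as the only ready step → c.

e d a g b h f c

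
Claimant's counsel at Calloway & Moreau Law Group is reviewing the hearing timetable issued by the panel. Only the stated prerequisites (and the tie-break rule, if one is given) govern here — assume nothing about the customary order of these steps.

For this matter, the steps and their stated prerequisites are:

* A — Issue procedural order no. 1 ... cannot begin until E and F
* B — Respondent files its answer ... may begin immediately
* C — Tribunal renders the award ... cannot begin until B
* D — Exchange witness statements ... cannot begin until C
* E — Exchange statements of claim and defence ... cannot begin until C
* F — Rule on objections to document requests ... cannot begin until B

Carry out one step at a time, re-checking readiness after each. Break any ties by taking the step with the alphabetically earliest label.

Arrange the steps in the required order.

B → C → D → E → F → A

Only B has no prerequisites, so it is first.
Now C and F have their prerequisites met. C has the earlier label, so C next.
D and E now also ready, so the ready set is {D, E, F}; D has the earlier label → D.
Ready: E and F. E has the earlier label → E.
F needed B, now all done → F.
Next only A has its prerequisites met → A.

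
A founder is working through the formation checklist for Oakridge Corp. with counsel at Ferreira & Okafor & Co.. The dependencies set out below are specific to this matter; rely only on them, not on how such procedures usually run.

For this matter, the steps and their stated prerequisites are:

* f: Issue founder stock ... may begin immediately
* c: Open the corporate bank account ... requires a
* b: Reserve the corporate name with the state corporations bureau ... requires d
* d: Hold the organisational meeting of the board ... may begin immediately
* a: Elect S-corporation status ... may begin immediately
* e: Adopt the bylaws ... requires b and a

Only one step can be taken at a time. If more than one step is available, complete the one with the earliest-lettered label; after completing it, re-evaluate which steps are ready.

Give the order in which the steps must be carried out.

a, c, d, b, e, f

Nothing is required for a, d and f. a has the earlier label → a first.
c, d and f are all available; c has the earlier label → c.
Ready: d and f. d has the earlier label → d.
b and f are both available; b has the earlier label → b.
e now also ready, so the ready set is {e, f}; e has the earlier label → e.
f is the only step now ready → f.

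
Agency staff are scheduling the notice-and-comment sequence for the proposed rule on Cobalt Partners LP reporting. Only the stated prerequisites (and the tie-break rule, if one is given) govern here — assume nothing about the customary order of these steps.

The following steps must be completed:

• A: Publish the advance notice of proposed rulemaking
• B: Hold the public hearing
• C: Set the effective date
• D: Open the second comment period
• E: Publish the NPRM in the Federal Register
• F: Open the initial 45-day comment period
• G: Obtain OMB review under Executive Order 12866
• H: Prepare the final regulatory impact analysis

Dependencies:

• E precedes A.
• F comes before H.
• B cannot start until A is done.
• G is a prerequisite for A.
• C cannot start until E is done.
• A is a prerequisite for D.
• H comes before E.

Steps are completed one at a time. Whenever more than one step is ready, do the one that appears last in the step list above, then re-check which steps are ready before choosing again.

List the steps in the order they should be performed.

G → F → H → E → C → A → D → B

Nothing is required for G and F. G is listed later → G first.
That leaves F as the only ready step → F.
H is the only step now ready → H.
That leaves E as the only ready step → E.
C and A are both available; C is listed later → C.
A is the only step now ready → A.
Now D and B have their prerequisites met. D is listed later, so D next.
B needed A, now all done → B.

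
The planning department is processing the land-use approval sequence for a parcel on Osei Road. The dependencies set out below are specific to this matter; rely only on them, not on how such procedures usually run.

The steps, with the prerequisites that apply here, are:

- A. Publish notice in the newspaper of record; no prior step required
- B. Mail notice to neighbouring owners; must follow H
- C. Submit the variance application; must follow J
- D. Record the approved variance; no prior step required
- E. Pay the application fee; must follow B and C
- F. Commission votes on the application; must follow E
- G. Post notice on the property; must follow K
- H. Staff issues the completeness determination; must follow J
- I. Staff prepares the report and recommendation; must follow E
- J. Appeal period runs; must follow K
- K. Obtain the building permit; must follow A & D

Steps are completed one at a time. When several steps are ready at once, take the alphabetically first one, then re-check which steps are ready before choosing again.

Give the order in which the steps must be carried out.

Nothing is required for A and D. A has the earlier label → A first.
D is the only step now ready → D.
K needed A and D, now all done → K.
G and J are both available; G has the earlier label → G.
J needed K, now all done → J.
C and H are both available; C has the earlier label → C.
That leaves H as the only ready step → H.
B needed H, now all done → B.
E needed B and C, now all done → E.
Ready: F and I. F has the earlier label → F.
I needed E, now all done → I.

A → D → K → G → J → C → H → B → E → F → I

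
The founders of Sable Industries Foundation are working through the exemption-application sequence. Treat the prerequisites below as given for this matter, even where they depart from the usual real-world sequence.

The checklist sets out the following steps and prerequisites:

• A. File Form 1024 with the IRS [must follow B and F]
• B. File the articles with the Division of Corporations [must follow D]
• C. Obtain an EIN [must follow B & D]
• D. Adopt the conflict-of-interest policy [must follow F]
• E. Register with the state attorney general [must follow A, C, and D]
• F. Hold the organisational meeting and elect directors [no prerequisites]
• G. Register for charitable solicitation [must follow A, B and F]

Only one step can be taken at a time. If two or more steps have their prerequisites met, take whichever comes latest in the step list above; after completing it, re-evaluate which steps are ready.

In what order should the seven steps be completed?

F D B C A G E

F is the only step with nothing outstanding, so it goes first.
D needed F, now all done → D.
Next only B has its prerequisites met → B.
C and A are both available; C is listed later → C.
Next only A has its prerequisites met → A.
Ready: G and E. G is listed later → G.
That leaves E as the only ready step → E.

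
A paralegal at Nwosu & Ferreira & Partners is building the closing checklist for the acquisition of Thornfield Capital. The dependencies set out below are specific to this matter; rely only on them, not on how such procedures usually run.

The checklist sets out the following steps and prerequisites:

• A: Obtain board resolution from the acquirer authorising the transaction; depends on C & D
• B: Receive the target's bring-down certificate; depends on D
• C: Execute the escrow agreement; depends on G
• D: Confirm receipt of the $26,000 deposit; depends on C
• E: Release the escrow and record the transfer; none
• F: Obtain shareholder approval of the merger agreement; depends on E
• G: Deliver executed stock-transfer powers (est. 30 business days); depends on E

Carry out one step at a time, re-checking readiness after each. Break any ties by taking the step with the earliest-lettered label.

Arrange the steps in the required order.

Only E has no prerequisites, so it is first.
Ready: F and G. F has the earlier label → F.
G needed E, now all done → G.
Next only C has its prerequisites met → C.
D needed C, now all done → D.
Ready: A and B. A has the earlier label → A.
B needed D, now all done → B.

E, F, G, C, D, A, B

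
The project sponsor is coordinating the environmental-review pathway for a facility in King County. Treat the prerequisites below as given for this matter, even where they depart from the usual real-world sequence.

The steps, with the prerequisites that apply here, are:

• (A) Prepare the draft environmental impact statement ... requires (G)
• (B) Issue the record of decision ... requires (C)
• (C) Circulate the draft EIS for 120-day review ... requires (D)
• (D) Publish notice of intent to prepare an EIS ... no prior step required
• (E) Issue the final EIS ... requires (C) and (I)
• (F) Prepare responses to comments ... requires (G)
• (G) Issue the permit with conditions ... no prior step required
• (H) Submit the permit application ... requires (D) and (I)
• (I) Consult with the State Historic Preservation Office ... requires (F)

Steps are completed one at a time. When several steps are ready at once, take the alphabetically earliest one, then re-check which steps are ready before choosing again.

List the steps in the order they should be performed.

(D) and (G) have no prerequisites; (D) has the earlier label, so (D) is first.
(C) now also ready, so the ready set is {(C), (G)}; (C) has the earlier label → (C).
(B) now also ready, so the ready set is {(B), (G)}; (B) has the earlier label → (B).
Next only (G) has its prerequisites met → (G).
Now (A) and (F) have their prerequisites met. (A) has the earlier label, so (A) next.
Next only (F) has its prerequisites met → (F).
(I) is the only step now ready → (I).
Ready: (E) and (H). (E) has the earlier label → (E).
(H) needed (D) and (I), now all done → (H).

(D) → (C) → (B) → (G) → (A) → (F) → (I) → (E) → (H)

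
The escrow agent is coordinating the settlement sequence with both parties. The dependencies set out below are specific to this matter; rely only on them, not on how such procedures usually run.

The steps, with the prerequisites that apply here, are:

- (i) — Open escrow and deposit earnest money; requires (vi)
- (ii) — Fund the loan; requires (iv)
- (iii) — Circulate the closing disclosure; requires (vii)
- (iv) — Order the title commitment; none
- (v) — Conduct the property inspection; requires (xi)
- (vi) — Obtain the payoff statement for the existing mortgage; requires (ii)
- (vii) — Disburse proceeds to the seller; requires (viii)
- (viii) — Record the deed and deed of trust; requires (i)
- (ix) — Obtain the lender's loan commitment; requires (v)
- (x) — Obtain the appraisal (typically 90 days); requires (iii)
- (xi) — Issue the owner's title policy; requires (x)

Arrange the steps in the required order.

(iv), (ii), (vi), (i), (viii), (vii), (iii), (x), (xi), (v), (ix)

Only (iv) has no prerequisites, so it is first.
Next only (ii) has its prerequisites met → (ii).
(vi) needed (ii), now all done → (vi).
Next only (i) has its prerequisites met → (i).
(viii) is the only step now ready → (viii).
(vii) needed (viii), now all done → (vii).
That leaves (iii) as the only ready step → (iii).
That leaves (x) as the only ready step → (x).
(xi) needed (x), now all done → (xi).
That leaves (v) as the only ready step → (v).
Next only (ix) has its prerequisites met → (ix).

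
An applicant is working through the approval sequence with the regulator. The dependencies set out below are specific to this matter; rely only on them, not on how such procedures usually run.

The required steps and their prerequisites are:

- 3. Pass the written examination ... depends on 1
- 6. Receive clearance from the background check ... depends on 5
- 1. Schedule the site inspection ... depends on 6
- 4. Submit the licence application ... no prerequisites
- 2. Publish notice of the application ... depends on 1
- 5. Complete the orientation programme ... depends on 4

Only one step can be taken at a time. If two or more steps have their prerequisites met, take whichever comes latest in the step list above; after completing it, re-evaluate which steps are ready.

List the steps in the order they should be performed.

Only 4 has no prerequisites, so it is first.
5 is the only step now ready → 5.
That leaves 6 as the only ready step → 6.
That leaves 1 as the only ready step → 1.
2 and 3 are both available; 2 is listed later → 2.
Next only 3 has its prerequisites met → 3.

4 → 5 → 6 → 1 → 2 → 3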